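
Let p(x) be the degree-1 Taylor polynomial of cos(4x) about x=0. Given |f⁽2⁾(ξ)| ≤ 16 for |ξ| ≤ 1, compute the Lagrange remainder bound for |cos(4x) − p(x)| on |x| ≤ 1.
8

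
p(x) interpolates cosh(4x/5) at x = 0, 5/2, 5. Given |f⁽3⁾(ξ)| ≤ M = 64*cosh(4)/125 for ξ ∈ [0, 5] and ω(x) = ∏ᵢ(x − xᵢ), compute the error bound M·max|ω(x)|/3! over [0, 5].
8*sqrt(3)*cosh(4)/27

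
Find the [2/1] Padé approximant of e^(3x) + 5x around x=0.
(-7*x**2/2 + 7*x + 1)/(1 - x)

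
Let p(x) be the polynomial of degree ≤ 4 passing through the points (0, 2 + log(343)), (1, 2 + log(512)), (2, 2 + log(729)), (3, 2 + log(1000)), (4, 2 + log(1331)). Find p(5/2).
2 + log(405*11**(113/128)*3**(7/32)*5**(13/32)*7**(9/128)/11)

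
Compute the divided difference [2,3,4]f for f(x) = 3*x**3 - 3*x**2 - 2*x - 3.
24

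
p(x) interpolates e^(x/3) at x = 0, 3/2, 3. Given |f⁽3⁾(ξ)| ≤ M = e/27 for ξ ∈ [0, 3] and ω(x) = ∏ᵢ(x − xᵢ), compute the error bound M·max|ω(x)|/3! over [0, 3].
sqrt(3)*e/216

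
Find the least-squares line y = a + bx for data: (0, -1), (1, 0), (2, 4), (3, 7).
a = -17/10, b = 14/5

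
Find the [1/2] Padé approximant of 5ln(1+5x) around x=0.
25*x/(-25*x**2/12 + 5*x/2 + 1)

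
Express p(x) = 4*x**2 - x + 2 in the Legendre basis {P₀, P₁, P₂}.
(10/3)P₀ - P₁ + (8/3)P₂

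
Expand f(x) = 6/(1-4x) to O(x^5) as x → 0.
6 + 24*x + 96*x**2 + 384*x**3 + 1536*x**4 + O(x**5)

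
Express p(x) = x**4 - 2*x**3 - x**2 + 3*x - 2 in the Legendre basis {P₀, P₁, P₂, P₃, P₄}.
(-32/15)P₀ + (9/5)P₁ + (-2/21)P₂ + (-4/5)P₃ + (8/35)P₄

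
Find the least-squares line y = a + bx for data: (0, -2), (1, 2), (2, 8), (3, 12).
a = -11/5, b = 24/5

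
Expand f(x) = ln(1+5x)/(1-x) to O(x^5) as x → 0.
5*x - 15*x**2/2 + 205*x**3/6 - 1465*x**4/12 + O(x**5)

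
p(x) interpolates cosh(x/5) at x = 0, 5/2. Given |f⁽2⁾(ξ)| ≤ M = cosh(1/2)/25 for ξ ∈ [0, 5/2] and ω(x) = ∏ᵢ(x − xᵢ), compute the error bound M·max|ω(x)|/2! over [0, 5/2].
cosh(1/2)/32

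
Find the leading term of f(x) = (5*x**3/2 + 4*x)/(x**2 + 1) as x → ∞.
5*x/2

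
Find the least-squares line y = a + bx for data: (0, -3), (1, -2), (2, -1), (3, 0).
a = -3, b = 1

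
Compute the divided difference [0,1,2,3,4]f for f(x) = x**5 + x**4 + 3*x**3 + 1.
11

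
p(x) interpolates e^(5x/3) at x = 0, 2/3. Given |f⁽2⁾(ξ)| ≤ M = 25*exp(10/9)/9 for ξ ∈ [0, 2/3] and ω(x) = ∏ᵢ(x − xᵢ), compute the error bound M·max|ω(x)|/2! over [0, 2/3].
25*exp(10/9)/162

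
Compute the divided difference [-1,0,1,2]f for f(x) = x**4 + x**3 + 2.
3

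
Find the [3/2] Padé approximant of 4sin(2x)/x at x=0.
(8 - 56*x**2/15)/(x**2/5 + 1)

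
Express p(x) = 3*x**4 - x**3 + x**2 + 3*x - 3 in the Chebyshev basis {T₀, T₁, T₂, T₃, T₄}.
(-11/8)T₀ + (9/4)T₁ + (2)T₂ + (-1/4)T₃ + (3/8)T₄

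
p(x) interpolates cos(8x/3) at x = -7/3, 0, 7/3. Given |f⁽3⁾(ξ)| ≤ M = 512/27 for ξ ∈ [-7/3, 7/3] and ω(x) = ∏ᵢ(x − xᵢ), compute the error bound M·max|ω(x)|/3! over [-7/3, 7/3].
175616*sqrt(3)/19683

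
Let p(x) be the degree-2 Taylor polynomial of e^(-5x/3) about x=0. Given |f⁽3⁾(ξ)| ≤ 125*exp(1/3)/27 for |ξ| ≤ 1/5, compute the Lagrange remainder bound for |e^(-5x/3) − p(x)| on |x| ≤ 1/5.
exp(1/3)/162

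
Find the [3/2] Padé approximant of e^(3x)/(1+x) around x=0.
(-9*x**3/10 - 9*x**2/20 + 1)/(21*x**2/20 - 2*x + 1)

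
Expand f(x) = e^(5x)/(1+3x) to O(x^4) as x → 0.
1 + 2*x + 13*x**2/2 + 4*x**3/3 + O(x**4)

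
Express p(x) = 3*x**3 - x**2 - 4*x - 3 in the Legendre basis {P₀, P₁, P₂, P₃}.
(-10/3)P₀ + (-11/5)P₁ + (-2/3)P₂ + (6/5)P₃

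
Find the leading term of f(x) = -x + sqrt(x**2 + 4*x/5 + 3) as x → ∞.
2/5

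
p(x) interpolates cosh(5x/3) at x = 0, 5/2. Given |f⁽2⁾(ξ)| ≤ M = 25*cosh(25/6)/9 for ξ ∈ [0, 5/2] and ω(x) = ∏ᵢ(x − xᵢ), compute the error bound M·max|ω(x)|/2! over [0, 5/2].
625*cosh(25/6)/288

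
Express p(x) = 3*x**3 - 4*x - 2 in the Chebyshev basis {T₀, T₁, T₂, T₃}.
(-2)T₀ + (-7/4)T₁ + (3/4)T₃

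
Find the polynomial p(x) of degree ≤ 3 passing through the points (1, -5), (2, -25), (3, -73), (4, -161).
-2*x**3 - 2*x**2 - 1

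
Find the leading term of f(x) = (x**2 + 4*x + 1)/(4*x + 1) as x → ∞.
x/4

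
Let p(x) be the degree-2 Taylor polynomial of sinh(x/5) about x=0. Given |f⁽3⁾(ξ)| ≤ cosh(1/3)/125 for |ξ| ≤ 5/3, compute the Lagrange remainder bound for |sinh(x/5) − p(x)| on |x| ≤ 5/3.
cosh(1/3)/162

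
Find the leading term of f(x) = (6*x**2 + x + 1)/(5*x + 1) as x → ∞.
6*x/5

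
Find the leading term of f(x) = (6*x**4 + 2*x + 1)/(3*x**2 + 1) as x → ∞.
2*x**2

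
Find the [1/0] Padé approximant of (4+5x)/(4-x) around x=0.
3*x/2 + 1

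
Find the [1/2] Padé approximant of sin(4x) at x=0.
4*x/(8*x**2/3 + 1)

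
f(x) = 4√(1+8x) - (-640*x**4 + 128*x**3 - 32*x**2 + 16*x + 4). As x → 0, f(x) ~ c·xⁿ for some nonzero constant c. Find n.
5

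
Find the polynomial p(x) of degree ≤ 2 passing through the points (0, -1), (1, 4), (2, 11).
x**2 + 4*x - 1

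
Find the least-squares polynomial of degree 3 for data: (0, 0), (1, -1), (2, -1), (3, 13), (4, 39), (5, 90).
5/42 + (-341/252)x + (-17/12)x² + (19/18)x³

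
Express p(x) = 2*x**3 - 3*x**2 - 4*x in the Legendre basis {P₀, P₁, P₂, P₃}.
-P₀ + (-14/5)P₁ + (-2)P₂ + (4/5)P₃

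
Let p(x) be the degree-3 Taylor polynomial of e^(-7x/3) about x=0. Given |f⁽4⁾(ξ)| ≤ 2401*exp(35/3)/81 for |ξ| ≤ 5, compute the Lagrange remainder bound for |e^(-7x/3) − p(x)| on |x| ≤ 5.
1500625*exp(35/3)/1944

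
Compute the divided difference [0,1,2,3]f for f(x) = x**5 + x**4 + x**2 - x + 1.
31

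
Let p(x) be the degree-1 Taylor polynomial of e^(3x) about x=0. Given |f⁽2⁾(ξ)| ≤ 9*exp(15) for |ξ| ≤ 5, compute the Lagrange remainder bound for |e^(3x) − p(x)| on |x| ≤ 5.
225*exp(15)/2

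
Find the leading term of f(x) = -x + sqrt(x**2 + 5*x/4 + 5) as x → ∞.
5/8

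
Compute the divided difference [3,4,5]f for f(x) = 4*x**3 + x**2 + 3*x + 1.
49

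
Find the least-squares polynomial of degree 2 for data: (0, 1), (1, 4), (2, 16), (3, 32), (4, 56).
27/35 + (23/35)x + (23/7)x²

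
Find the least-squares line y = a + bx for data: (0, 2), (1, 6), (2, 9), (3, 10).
a = 27/10, b = 27/10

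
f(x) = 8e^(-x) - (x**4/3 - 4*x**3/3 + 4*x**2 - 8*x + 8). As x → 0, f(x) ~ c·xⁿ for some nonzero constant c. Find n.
5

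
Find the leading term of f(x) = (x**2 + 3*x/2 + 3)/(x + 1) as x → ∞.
x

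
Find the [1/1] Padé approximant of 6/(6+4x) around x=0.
1/(2*x/3 + 1)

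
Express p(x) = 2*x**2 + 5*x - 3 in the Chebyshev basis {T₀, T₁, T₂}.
(-2)T₀ + (5)T₁ + T₂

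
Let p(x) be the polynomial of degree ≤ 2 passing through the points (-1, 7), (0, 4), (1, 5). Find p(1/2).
4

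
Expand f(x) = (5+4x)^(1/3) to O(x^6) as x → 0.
5**(1/3) + 4*5**(1/3)*x/15 - 16*5**(1/3)*x**2/225 + 64*5**(1/3)*x**3/2025 - 512*5**(1/3)*x**4/30375 + 22528*5**(1/3)*x**5/2278125 + O(x**6)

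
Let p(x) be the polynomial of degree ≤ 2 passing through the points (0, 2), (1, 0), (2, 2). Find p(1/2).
1/2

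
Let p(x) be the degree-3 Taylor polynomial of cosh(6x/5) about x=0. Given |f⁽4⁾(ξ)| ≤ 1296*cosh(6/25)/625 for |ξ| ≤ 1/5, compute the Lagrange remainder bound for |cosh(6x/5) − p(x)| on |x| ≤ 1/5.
54*cosh(6/25)/390625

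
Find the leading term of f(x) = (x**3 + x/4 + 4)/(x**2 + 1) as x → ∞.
x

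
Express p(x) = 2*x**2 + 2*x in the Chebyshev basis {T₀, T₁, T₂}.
T₀ + (2)T₁ + T₂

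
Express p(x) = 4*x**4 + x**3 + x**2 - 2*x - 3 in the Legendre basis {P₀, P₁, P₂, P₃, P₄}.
(-28/15)P₀ + (-7/5)P₁ + (62/21)P₂ + (2/5)P₃ + (32/35)P₄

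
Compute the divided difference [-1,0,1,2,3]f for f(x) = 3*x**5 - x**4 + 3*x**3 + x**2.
14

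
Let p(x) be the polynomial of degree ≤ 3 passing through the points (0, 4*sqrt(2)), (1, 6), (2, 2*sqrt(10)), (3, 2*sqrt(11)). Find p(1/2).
-5*sqrt(10)/8 + sqrt(11)/8 + 5*sqrt(2)/4 + 45/8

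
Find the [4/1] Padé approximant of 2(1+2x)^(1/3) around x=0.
(32*x**4/243 - 128*x**3/405 + 16*x**2/15 + 64*x/15 + 2)/(22*x/15 + 1)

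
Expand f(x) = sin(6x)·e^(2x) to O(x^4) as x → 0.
6*x + 12*x**2 - 24*x**3 + O(x**4)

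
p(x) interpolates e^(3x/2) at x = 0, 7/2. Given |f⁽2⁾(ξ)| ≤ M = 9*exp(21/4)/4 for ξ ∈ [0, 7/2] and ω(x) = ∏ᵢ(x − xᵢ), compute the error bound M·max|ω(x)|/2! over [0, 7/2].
441*exp(21/4)/128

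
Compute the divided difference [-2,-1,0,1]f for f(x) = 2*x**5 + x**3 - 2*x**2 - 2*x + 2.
11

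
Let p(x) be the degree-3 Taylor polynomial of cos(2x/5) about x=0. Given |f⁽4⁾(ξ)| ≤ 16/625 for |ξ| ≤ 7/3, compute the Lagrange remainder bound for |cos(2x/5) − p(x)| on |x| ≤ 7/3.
4802/151875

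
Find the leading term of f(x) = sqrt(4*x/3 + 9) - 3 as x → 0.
2*x/9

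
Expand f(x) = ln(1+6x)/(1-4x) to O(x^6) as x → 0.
6*x + 6*x**2 + 96*x**3 + 60*x**4 + 8976*x**5/5 + O(x**6)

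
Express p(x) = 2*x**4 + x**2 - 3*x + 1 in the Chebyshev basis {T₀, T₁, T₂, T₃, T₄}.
(9/4)T₀ + (-3)T₁ + (3/2)T₂ + (1/4)T₄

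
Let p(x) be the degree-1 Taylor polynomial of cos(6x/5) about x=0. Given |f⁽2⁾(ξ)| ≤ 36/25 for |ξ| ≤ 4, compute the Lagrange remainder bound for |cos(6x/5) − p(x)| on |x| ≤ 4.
288/25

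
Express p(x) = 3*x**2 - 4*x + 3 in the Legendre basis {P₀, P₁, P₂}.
(4)P₀ + (-4)P₁ + (2)P₂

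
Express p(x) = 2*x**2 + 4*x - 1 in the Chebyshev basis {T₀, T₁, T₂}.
(4)T₁ + T₂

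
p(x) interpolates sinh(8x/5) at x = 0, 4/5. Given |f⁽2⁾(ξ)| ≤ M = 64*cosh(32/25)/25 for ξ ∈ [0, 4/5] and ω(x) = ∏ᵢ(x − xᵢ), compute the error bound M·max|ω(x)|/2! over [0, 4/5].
128*cosh(32/25)/625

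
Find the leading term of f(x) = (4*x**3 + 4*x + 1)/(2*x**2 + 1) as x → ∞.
2*x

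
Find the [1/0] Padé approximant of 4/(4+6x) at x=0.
1 - 3*x/2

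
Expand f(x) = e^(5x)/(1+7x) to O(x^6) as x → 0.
1 - 2*x + 53*x**2/2 - 494*x**3/3 + 28289*x**4/24 - 98699*x**5/12 + O(x**6)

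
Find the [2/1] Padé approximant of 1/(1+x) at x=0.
1/(x + 1)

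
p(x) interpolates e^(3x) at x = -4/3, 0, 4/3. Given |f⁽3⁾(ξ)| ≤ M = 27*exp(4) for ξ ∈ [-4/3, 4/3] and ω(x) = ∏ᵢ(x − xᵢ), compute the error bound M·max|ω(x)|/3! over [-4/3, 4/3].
64*sqrt(3)*exp(4)/27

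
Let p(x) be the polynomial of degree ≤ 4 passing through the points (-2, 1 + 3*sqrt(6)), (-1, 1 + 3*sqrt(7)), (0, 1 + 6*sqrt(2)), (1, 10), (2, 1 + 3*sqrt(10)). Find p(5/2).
-913/32 - 135*sqrt(7)/32 + 105*sqrt(6)/128 + 945*sqrt(10)/128 + 567*sqrt(2)/32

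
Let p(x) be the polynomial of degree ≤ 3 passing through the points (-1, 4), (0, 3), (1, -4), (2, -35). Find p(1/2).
11/8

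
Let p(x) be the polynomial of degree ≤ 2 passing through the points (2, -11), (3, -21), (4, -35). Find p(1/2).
-7/2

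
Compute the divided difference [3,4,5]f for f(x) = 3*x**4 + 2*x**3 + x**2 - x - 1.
316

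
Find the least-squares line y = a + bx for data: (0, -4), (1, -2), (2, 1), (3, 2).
a = -39/10, b = 21/10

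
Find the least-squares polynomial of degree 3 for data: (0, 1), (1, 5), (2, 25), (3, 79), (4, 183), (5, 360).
6/7 + (65/21)x + (-47/28)x² + (37/12)x³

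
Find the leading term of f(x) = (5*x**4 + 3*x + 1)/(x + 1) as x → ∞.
5*x**3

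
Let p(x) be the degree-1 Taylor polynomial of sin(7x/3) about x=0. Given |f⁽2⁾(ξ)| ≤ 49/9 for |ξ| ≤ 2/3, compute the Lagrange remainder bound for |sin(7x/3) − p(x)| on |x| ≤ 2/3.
98/81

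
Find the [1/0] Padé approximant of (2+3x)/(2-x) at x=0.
2*x + 1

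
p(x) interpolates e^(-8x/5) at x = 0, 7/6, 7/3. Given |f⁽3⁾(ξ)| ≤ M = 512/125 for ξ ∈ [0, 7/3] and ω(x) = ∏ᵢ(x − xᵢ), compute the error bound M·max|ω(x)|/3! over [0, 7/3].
21952*sqrt(3)/91125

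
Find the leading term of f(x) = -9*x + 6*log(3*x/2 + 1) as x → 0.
-27*x**2/4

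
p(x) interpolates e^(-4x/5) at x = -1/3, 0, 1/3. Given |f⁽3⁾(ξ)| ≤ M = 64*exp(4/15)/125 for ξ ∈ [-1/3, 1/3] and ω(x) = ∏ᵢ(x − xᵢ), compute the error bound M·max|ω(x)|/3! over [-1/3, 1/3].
64*sqrt(3)*exp(4/15)/91125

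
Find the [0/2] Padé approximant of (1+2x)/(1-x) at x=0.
1/(6*x**2 - 3*x + 1)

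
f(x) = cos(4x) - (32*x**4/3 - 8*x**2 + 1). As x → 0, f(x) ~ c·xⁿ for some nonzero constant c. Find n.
6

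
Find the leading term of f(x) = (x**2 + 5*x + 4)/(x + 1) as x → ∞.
x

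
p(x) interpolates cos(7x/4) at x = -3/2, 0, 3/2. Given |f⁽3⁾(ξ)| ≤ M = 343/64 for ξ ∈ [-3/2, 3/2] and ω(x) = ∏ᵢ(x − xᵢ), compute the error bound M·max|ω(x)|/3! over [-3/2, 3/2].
343*sqrt(3)/512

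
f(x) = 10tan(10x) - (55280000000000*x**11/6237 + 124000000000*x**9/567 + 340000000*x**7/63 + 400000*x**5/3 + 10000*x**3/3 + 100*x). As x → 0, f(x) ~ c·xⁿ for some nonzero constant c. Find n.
13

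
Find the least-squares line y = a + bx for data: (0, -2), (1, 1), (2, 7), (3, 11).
a = -5/2, b = 9/2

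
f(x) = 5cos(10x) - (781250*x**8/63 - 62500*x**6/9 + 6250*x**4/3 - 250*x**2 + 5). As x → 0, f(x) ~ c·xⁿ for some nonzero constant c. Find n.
10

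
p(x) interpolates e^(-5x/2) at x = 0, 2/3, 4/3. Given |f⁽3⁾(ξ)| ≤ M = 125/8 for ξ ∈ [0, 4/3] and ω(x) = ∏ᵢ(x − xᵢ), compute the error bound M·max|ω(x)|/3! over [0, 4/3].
125*sqrt(3)/729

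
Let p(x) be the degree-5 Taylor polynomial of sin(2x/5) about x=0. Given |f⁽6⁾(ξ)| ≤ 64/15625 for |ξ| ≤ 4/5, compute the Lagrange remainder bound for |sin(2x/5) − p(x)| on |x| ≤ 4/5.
16384/10986328125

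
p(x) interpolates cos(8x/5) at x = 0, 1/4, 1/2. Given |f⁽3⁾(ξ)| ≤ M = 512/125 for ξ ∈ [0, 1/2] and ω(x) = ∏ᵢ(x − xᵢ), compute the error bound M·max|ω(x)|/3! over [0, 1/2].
8*sqrt(3)/3375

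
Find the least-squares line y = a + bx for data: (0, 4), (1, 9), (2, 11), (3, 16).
a = 43/10, b = 19/5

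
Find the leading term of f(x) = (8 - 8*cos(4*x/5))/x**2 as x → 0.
64/25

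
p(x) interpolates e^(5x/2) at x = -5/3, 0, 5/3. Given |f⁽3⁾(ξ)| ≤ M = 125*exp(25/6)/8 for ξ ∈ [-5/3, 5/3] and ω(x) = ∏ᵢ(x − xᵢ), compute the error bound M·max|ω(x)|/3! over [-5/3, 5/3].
15625*sqrt(3)*exp(25/6)/5832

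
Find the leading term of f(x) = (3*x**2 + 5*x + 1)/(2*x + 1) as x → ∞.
3*x/2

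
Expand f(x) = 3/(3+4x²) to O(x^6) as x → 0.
1 - 4*x**2/3 + 16*x**4/9 + O(x**6)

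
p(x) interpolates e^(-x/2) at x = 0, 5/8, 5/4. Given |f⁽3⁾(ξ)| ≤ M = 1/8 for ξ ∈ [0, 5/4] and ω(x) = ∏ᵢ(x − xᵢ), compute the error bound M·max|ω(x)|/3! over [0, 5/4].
125*sqrt(3)/110592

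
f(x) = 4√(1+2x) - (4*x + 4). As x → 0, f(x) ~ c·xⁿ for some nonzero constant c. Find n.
2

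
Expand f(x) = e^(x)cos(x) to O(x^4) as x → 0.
1 + x - x**3/3 + O(x**4)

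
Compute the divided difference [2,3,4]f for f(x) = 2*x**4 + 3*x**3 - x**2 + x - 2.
136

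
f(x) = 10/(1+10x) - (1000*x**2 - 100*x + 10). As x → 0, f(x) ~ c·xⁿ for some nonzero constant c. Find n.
3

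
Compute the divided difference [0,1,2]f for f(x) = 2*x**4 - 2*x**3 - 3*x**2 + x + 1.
5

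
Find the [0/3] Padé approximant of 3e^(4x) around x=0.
3/(-32*x**3/3 + 8*x**2 - 4*x + 1)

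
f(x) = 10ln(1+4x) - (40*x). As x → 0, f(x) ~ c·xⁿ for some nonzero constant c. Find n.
2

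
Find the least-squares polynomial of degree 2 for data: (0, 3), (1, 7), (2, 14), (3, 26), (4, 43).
113/35 + (73/70)x + (31/14)x²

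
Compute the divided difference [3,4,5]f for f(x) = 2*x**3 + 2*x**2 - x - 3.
26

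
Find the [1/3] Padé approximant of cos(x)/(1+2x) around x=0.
(1 - 5*x/24)/(43*x**3/48 + x**2/12 + 43*x/24 + 1)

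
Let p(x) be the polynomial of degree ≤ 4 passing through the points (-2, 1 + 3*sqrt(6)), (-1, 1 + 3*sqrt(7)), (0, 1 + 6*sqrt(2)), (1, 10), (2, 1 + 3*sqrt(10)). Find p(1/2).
-15*sqrt(7)/32 - 15*sqrt(10)/128 + 9*sqrt(6)/128 + 167/32 + 135*sqrt(2)/32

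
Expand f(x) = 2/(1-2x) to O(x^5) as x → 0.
2 + 4*x + 8*x**2 + 16*x**3 + 32*x**4 + O(x**5)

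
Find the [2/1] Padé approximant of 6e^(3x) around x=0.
(9*x**2 + 12*x + 6)/(1 - x)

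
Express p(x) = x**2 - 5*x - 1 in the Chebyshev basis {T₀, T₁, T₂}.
(-1/2)T₀ + (-5)T₁ + (1/2)T₂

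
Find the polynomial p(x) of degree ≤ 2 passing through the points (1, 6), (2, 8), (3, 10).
2*x + 4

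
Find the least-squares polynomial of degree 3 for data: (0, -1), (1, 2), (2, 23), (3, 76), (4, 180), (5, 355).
-155/126 + (221/108)x + (-271/252)x² + (161/54)x³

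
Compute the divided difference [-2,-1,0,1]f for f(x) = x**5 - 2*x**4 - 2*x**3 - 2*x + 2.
7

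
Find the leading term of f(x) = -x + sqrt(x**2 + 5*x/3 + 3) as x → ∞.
5/6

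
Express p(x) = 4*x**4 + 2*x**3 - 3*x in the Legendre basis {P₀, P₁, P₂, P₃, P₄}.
(4/5)P₀ + (-9/5)P₁ + (16/7)P₂ + (4/5)P₃ + (32/35)P₄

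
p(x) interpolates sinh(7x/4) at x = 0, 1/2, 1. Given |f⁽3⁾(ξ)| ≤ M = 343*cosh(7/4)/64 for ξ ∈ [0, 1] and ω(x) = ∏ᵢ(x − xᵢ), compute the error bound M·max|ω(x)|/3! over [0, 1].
343*sqrt(3)*cosh(7/4)/13824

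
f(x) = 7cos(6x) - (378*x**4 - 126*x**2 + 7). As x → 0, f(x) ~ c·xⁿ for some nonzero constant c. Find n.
6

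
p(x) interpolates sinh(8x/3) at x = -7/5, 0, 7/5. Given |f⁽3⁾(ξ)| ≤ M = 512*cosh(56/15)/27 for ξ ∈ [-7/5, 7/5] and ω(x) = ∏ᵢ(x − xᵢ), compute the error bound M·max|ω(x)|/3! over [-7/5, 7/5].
175616*sqrt(3)*cosh(56/15)/91125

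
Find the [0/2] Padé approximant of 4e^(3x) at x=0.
4/(9*x**2/2 - 3*x + 1)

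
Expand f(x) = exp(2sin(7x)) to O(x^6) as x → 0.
1 + 14*x + 98*x**2 + 343*x**3 - 386561*x**5/60 + O(x**6)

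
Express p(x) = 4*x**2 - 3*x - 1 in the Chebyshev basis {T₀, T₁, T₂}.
T₀ + (-3)T₁ + (2)T₂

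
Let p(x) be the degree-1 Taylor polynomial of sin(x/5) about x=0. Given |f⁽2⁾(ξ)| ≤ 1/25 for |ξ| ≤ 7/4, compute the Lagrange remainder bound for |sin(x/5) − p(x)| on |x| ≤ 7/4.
49/800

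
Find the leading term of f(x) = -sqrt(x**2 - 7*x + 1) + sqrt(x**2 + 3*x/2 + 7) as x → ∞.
17/4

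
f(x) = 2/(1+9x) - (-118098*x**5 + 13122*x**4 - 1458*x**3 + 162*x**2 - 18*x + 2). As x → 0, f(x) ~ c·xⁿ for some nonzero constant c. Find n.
6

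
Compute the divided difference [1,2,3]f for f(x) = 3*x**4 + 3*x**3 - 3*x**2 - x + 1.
90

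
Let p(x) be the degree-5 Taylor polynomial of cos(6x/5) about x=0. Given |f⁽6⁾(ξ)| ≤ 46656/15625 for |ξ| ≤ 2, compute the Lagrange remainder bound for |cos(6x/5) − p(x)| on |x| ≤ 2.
20736/78125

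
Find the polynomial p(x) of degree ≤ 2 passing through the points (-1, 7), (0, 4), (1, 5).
2*x**2 - x + 4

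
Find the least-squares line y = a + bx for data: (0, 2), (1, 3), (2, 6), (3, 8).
a = 8/5, b = 21/10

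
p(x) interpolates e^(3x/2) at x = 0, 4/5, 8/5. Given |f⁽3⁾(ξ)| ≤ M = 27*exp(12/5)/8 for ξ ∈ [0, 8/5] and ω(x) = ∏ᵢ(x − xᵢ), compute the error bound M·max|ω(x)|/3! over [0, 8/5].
8*sqrt(3)*exp(12/5)/125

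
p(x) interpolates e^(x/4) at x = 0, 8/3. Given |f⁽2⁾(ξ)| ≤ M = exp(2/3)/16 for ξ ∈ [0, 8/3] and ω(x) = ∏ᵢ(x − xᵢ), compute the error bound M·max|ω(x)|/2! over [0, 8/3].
exp(2/3)/18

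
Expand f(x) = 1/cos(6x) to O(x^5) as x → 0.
1 + 18*x**2 + 270*x**4 + O(x**5)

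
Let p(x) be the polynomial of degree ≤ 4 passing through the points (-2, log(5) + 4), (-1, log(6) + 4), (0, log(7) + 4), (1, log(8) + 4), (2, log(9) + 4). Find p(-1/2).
log(3**(33/64)*5**(123/128)*7**(45/64)/5) + 4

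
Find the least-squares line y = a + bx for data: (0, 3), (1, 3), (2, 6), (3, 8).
a = 23/10, b = 9/5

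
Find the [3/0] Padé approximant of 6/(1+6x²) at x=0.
6 - 36*x**2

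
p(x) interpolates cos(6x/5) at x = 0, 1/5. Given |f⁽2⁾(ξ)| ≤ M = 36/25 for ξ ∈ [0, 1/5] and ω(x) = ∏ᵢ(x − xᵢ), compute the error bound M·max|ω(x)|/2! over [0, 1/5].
9/1250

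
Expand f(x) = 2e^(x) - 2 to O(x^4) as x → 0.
2*x + x**2 + x**3/3 + O(x**4)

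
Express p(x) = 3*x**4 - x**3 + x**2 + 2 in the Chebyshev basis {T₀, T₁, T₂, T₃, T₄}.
(29/8)T₀ + (-3/4)T₁ + (2)T₂ + (-1/4)T₃ + (3/8)T₄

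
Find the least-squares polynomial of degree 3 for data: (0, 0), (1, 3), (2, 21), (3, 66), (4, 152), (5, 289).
1/21 + (-38/63)x + (59/42)x² + (37/18)x³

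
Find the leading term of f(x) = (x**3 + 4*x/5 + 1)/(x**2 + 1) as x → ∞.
x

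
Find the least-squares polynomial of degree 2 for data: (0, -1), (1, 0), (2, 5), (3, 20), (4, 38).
-32/35 + (-97/35)x + (22/7)x²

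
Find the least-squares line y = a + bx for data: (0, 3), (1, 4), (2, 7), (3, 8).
a = 14/5, b = 9/5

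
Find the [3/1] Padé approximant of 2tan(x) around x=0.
2*x*(x**2 + 3)/3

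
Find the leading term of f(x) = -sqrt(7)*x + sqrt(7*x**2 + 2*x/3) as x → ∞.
sqrt(7)/21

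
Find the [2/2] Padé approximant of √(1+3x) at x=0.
(45*x**2/16 + 15*x/4 + 1)/(9*x**2/16 + 9*x/4 + 1)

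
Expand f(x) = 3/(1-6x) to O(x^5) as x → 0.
3 + 18*x + 108*x**2 + 648*x**3 + 3888*x**4 + O(x**5)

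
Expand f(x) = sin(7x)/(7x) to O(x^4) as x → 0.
1 - 49*x**2/6 + O(x**4)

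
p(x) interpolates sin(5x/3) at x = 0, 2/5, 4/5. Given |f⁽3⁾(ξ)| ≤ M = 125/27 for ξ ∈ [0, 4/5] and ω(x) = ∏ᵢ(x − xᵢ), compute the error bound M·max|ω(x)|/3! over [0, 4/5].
8*sqrt(3)/729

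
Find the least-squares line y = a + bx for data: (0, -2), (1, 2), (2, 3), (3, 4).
a = -11/10, b = 19/10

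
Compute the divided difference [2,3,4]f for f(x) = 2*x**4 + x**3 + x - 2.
119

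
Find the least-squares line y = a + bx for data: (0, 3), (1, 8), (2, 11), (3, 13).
a = 19/5, b = 33/10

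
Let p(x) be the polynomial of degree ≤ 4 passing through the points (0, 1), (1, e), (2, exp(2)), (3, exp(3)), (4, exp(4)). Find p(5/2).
-5*exp(4)/128 - 5*e/32 + 3/128 + 45*exp(2)/64 + 15*exp(3)/32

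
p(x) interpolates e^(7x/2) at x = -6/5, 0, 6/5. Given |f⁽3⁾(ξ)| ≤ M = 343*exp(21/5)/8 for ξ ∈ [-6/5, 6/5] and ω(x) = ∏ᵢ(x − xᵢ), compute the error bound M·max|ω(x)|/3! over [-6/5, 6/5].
343*sqrt(3)*exp(21/5)/125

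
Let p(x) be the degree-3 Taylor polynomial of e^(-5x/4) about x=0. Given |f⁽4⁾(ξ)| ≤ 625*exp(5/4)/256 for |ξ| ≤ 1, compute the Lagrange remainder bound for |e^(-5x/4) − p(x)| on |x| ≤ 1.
625*exp(5/4)/6144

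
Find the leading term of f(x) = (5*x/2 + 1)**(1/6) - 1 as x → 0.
5*x/12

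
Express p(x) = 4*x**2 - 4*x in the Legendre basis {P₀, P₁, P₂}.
(4/3)P₀ + (-4)P₁ + (8/3)P₂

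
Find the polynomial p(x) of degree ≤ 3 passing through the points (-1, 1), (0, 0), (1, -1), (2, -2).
-x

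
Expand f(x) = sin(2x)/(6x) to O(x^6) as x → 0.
1/3 - 2*x**2/9 + 2*x**4/45 + O(x**6)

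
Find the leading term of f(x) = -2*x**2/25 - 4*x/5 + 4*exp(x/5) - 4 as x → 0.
2*x**3/375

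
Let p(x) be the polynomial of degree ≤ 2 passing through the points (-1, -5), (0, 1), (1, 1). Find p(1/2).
7/4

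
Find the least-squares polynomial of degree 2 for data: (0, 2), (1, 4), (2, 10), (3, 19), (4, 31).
66/35 + (51/70)x + (23/14)x²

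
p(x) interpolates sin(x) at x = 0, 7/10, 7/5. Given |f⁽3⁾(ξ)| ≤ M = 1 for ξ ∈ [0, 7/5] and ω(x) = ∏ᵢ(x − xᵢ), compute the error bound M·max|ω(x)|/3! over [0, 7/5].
343*sqrt(3)/27000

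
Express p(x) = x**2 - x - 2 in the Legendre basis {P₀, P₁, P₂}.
(-5/3)P₀ - P₁ + (2/3)P₂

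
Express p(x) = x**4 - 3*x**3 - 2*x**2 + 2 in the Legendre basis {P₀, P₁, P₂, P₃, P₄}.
(23/15)P₀ + (-9/5)P₁ + (-16/21)P₂ + (-6/5)P₃ + (8/35)P₄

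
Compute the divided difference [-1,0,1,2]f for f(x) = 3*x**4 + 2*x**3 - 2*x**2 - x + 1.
8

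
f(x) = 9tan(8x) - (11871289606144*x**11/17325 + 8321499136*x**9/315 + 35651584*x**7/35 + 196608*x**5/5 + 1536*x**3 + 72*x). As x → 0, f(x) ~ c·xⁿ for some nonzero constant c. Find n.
13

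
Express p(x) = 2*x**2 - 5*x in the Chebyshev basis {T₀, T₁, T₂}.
T₀ + (-5)T₁ + T₂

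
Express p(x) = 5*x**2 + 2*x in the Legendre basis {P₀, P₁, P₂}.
(5/3)P₀ + (2)P₁ + (10/3)P₂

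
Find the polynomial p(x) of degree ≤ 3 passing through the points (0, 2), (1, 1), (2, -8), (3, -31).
-x**3 - x**2 + x + 2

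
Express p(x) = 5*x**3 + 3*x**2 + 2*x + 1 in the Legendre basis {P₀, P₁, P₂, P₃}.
(2)P₀ + (5)P₁ + (2)P₂ + (2)P₃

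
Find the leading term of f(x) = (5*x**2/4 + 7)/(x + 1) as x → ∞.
5*x/4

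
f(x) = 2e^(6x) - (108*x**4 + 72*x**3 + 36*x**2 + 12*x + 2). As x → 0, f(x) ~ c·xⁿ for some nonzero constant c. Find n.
5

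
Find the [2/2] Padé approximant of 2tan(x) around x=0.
2*x/(1 - x**2/3)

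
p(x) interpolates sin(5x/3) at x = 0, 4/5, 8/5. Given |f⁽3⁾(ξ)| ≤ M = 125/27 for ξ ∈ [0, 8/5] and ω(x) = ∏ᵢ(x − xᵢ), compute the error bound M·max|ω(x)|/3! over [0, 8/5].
64*sqrt(3)/729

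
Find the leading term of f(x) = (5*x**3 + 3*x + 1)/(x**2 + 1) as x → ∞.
5*x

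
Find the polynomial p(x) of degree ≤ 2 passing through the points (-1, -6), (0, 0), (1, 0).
-3*x**2 + 3*x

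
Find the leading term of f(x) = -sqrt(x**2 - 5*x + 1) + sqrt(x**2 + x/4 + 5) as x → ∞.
21/8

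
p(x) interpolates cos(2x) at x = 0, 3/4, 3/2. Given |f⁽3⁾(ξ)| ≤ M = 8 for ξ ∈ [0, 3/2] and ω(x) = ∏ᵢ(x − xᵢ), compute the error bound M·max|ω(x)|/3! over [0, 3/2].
sqrt(3)/8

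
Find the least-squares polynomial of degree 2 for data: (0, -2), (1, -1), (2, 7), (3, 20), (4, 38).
-78/35 + (-73/70)x + (39/14)x²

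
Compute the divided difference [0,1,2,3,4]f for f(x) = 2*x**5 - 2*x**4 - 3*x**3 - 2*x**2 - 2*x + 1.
18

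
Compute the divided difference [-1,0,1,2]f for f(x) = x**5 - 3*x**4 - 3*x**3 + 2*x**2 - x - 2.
-4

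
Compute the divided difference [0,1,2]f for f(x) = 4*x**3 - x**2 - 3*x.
11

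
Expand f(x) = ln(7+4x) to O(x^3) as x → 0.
log(7) + 4*x/7 - 8*x**2/49 + O(x**3)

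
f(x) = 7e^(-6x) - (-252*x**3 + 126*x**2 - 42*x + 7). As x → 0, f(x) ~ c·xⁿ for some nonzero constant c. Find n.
4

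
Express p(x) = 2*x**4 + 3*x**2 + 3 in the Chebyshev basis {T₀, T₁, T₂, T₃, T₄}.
(21/4)T₀ + (5/2)T₂ + (1/4)T₄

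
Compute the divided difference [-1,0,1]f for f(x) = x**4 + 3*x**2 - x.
4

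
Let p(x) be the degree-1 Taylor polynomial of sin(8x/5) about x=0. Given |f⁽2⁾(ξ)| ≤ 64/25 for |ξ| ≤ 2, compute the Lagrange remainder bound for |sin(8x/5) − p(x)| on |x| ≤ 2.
128/25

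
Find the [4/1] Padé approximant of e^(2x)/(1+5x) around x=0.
(13574*x**4/18855 + 8312*x**3/6285 + 4194*x**2/2095 + 12566*x/6285 + 1)/(31421*x/6285 + 1)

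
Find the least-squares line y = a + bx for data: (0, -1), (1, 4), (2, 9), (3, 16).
a = -7/5, b = 28/5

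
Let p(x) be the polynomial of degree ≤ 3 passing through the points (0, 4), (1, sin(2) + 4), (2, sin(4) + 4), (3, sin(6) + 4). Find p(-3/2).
-189*sin(2)/16 + 135*sin(4)/16 - 35*sin(6)/16 + 4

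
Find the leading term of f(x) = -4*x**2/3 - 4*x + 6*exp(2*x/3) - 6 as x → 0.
8*x**3/27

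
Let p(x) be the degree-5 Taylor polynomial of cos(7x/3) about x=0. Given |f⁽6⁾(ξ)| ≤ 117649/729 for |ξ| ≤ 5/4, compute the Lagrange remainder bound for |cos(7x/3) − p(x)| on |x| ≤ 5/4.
367653125/429981696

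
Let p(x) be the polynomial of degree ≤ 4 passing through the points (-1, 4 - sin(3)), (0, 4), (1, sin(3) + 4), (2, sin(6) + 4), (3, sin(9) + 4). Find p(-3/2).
63*sin(3)/128 + 35*sin(9)/128 - 45*sin(6)/32 + 4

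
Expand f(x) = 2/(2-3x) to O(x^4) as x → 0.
1 + 3*x/2 + 9*x**2/4 + 27*x**3/8 + O(x**4)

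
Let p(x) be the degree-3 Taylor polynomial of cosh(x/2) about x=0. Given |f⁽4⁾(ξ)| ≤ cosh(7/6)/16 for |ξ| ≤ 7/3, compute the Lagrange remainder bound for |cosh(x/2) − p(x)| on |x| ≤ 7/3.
2401*cosh(7/6)/31104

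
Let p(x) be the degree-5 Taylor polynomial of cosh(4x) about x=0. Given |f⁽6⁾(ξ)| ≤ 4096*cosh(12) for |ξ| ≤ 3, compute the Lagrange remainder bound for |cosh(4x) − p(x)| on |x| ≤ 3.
20736*cosh(12)/5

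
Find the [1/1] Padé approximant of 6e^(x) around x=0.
(3*x + 6)/(1 - x/2)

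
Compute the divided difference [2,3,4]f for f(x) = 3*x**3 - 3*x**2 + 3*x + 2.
24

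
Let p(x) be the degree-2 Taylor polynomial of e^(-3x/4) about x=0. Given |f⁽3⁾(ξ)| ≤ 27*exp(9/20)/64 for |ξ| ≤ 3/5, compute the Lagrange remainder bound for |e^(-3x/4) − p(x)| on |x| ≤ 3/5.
243*exp(9/20)/16000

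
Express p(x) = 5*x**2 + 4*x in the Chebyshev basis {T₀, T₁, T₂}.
(5/2)T₀ + (4)T₁ + (5/2)T₂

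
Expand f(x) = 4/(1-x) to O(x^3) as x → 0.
4 + 4*x + 4*x**2 + O(x**3)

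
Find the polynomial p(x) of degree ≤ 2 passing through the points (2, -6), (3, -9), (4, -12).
-3*x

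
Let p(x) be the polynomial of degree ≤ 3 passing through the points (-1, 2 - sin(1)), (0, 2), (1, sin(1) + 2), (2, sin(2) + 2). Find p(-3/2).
-7*sin(1)/8 - 5*sin(2)/16 + 2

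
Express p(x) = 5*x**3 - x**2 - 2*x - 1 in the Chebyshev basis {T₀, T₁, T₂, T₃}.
(-3/2)T₀ + (7/4)T₁ + (-1/2)T₂ + (5/4)T₃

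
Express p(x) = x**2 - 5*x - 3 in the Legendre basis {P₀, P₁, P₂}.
(-8/3)P₀ + (-5)P₁ + (2/3)P₂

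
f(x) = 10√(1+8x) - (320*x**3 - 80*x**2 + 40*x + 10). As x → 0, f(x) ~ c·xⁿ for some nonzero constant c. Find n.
4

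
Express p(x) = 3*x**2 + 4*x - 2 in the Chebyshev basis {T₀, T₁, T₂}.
(-1/2)T₀ + (4)T₁ + (3/2)T₂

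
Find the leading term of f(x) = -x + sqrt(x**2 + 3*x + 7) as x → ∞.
3/2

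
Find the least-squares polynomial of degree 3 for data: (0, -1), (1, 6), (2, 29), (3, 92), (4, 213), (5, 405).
-38/63 + (319/189)x + (169/252)x² + (329/108)x³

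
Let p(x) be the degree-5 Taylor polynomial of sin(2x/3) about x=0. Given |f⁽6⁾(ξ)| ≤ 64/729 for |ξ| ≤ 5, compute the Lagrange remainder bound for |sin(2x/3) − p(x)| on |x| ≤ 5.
12500/6561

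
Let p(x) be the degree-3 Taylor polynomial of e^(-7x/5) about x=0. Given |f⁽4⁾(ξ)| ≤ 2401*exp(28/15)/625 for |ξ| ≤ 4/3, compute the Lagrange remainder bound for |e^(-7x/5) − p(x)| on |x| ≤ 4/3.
76832*exp(28/15)/151875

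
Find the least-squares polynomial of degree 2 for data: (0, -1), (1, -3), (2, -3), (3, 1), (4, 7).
-33/35 + (-26/7)x + (10/7)x²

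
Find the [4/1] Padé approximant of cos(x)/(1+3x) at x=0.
(x**4/24 - x**2/2 + 1)/(3*x + 1)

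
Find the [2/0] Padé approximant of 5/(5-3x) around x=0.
9*x**2/25 + 3*x/5 + 1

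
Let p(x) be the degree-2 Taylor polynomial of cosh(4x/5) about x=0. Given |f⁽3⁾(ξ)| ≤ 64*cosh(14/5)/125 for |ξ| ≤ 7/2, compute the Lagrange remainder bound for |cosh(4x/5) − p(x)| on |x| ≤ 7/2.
1372*cosh(14/5)/375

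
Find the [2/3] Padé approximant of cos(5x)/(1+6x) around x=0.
(1 - 125*x**2/12)/(25*x**3/2 + 25*x**2/12 + 6*x + 1)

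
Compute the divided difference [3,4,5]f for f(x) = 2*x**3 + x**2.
25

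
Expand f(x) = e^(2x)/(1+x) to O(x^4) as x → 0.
1 + x + x**2 + x**3/3 + O(x**4)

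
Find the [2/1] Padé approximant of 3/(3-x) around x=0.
1/(1 - x/3)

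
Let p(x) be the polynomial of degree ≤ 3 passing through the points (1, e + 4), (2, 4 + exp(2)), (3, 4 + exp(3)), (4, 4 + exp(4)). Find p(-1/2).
-35*exp(4)/16 - 189*exp(2)/16 + 4 + 105*e/16 + 135*exp(3)/16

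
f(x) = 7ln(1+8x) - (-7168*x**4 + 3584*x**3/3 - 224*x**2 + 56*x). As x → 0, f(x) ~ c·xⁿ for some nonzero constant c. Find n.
5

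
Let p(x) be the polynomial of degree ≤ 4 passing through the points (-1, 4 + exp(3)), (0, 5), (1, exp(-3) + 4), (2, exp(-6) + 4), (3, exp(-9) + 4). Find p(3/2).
(-5 + 60*exp(3) + 90*exp(6) + 3*(exp(3) + 164)*exp(9))*exp(-9)/128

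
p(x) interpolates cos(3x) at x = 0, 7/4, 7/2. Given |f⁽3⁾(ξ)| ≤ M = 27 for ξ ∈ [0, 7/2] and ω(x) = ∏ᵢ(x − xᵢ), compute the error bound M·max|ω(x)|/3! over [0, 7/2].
343*sqrt(3)/64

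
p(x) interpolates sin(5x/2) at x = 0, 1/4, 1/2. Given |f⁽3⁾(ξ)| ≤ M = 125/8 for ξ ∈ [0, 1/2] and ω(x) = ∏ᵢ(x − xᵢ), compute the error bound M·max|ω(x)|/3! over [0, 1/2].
125*sqrt(3)/13824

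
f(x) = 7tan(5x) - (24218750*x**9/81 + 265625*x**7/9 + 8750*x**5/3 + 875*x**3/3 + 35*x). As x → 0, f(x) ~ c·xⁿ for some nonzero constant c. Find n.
11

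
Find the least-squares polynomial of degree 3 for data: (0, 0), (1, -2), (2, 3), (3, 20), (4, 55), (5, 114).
-5/126 + (-2437/756)x + (55/126)x² + (103/108)x³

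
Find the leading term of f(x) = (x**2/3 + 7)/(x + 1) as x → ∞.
x/3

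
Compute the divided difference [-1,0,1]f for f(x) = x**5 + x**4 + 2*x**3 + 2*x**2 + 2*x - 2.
3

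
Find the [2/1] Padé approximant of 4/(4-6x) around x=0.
1/(1 - 3*x/2)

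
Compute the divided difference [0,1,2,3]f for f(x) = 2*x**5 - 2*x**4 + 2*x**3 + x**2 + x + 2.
40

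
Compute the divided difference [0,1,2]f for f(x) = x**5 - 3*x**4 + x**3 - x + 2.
-3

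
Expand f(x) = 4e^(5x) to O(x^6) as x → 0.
4 + 20*x + 50*x**2 + 250*x**3/3 + 625*x**4/6 + 625*x**5/6 + O(x**6)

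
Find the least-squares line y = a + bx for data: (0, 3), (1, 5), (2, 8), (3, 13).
a = 23/10, b = 33/10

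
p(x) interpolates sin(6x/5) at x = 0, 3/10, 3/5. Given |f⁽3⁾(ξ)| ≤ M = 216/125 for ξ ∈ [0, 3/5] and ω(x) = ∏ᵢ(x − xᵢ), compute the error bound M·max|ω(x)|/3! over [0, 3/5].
27*sqrt(3)/15625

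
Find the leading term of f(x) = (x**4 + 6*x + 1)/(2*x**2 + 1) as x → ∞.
x**2/2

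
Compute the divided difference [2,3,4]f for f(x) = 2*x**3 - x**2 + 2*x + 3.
17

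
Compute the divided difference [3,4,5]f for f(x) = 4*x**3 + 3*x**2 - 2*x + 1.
51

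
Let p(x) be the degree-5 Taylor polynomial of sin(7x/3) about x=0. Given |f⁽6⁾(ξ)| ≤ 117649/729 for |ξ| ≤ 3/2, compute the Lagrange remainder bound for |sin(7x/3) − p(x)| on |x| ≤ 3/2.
117649/46080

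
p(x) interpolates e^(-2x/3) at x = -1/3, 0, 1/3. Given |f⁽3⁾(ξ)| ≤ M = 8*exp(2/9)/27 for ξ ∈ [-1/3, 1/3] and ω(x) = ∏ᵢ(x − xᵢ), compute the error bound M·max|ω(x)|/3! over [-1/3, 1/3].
8*sqrt(3)*exp(2/9)/19683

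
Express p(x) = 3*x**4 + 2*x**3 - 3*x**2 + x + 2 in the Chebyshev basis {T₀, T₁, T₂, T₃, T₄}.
(13/8)T₀ + (5/2)T₁ + (1/2)T₃ + (3/8)T₄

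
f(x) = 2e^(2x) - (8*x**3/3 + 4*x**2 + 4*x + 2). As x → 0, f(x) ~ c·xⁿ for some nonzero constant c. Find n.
4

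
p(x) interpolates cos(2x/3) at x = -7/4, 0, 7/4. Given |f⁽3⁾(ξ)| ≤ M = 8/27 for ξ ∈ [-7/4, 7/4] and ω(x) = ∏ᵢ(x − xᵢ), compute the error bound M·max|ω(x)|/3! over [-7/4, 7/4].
343*sqrt(3)/5832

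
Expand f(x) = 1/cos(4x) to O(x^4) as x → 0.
1 + 8*x**2 + O(x**4)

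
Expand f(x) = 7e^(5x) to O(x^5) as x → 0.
7 + 35*x + 175*x**2/2 + 875*x**3/6 + 4375*x**4/24 + O(x**5)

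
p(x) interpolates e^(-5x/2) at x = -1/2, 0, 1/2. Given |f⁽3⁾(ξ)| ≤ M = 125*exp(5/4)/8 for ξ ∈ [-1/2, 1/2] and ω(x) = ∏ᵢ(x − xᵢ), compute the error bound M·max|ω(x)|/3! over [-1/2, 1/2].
125*sqrt(3)*exp(5/4)/1728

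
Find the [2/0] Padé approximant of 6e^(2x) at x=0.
12*x**2 + 12*x + 6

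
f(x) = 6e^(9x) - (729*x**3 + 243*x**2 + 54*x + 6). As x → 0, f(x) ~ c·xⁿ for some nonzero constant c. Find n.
4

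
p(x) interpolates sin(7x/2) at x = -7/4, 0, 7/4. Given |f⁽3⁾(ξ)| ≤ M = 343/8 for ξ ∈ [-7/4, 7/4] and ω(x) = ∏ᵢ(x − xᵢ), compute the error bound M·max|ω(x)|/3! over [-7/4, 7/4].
117649*sqrt(3)/13824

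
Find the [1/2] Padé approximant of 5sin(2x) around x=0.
10*x/(2*x**2/3 + 1)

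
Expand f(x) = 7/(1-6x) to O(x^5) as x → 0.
7 + 42*x + 252*x**2 + 1512*x**3 + 9072*x**4 + O(x**5)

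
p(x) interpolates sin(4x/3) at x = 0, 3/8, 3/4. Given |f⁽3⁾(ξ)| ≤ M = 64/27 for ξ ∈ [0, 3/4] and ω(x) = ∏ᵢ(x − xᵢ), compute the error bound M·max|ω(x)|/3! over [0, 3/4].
sqrt(3)/216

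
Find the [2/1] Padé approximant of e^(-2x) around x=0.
(2*x**2/3 - 4*x/3 + 1)/(2*x/3 + 1)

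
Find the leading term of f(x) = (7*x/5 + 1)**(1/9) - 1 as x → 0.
7*x/45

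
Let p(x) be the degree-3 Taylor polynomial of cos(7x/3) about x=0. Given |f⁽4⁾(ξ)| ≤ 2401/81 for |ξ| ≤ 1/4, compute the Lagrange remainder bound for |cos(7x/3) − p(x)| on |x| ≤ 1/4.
2401/497664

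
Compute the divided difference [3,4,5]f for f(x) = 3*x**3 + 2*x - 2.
36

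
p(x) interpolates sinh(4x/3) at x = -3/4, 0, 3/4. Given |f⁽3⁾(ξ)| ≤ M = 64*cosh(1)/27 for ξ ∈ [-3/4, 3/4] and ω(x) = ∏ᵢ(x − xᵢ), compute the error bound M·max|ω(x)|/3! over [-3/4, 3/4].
sqrt(3)*cosh(1)/27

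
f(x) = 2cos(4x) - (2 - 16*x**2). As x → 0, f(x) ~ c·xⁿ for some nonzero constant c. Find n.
4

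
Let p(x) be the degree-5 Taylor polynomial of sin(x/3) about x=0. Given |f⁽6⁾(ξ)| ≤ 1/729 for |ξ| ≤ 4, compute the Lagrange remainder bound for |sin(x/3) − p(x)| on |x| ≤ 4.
256/32805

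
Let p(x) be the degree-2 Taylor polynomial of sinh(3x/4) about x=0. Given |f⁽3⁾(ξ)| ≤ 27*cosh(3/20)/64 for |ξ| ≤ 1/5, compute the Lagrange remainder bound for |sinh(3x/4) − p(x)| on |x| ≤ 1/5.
9*cosh(3/20)/16000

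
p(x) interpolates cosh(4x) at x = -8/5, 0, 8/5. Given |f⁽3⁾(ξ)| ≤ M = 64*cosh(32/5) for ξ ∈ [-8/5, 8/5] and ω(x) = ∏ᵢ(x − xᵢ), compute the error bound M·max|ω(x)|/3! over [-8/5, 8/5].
32768*sqrt(3)*cosh(32/5)/3375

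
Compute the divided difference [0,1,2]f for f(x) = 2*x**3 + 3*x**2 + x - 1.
9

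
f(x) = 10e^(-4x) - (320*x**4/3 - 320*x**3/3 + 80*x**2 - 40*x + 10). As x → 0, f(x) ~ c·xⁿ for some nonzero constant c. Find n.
5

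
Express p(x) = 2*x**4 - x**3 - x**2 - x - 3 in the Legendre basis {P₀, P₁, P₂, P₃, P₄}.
(-44/15)P₀ + (-8/5)P₁ + (10/21)P₂ + (-2/5)P₃ + (16/35)P₄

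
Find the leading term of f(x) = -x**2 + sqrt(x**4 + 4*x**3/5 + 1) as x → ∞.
2*x/5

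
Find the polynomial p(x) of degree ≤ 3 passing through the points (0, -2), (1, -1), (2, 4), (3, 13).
2*x**2 - x - 2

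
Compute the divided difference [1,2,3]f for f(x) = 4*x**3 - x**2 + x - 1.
23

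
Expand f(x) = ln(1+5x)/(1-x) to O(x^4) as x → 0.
5*x - 15*x**2/2 + 205*x**3/6 + O(x**4)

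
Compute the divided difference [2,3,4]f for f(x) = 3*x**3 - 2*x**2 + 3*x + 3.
25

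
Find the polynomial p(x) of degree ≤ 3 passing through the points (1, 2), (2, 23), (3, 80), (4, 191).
3*x**3 - 1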